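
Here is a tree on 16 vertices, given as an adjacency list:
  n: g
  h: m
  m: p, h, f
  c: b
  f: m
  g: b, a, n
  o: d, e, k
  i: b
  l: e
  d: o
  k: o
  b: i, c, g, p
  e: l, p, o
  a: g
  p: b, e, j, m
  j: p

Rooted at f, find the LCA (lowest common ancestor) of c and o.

c's ancestor chain is c, b, p, m, f and o's is o, e, p, m, f; they first meet at p.

p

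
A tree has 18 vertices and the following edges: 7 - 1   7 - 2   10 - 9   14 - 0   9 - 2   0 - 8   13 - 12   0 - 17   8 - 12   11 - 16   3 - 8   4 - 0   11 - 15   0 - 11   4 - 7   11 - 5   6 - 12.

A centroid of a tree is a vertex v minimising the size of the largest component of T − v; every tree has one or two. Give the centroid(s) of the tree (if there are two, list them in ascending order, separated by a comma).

0

Removing 0 splits the tree into components of sizes 6, 5, 4, 1, 1; the largest is 6 ≤ ⌊18/2⌋ = 9.
Every other node leaves some component of size > 9, so the centroid is unique.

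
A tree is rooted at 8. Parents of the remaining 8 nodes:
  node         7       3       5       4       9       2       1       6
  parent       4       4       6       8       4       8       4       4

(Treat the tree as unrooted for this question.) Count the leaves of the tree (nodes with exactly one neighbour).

Degree-1 nodes: 1, 2, 3, 5, 7, 9 — 6 of them.

6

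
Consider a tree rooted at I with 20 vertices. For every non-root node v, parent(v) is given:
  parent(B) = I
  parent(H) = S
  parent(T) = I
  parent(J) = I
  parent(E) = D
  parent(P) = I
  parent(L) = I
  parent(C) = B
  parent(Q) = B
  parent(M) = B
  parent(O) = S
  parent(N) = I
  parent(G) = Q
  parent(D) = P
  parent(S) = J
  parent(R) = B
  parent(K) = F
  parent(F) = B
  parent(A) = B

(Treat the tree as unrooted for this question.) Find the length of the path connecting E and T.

The path is E – D – P – I – T, which has 4 edges.

4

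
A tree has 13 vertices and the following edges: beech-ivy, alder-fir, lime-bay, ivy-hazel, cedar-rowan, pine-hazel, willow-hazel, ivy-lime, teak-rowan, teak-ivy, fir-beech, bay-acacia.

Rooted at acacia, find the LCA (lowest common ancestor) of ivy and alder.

ivy

Ancestors of ivy (toward the root): ivy, lime, bay, acacia.
Ancestors of alder: alder, fir, beech, ivy, lime, bay, acacia.
The deepest node appearing in both lists is ivy.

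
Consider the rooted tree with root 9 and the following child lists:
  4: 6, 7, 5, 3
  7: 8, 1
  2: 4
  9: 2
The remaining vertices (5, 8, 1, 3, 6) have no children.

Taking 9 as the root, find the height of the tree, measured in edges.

1 sits deepest: 9–2–4–7–1 — 4 edges from the root.

4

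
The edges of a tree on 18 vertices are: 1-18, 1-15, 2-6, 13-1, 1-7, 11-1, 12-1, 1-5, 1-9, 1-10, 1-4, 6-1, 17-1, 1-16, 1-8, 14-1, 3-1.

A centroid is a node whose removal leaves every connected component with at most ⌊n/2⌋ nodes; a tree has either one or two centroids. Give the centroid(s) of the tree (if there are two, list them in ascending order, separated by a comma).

If 1 is removed the pieces have sizes 2, 1, 1, 1, 1, 1, 1, 1, 1, 1, 1, 1, 1, 1, 1, 1, all ≤ ⌊18/2⌋ = 9.
Every other node leaves some component of size > 9, so the centroid is unique.

1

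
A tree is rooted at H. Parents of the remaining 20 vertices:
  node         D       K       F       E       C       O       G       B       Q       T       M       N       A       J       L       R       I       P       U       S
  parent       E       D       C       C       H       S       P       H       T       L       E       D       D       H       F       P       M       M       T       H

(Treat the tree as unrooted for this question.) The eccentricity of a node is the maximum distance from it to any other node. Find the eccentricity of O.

7

A farthest node from O is R (U, G, Q also at distance 7).
The path O-S-H-C-E-M-P-R has 7 edges.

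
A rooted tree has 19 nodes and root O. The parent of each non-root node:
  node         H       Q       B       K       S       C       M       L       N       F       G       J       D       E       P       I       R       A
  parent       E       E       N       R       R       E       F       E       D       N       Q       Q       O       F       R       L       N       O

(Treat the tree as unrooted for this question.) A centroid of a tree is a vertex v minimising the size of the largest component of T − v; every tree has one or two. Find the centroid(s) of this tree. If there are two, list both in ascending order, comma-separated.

Delete F: the remaining components have sizes 9, 8, 1. Max 9 ≤ 9, so F is a centroid.
No neighbour of F does as well, so F is the unique centroid.

F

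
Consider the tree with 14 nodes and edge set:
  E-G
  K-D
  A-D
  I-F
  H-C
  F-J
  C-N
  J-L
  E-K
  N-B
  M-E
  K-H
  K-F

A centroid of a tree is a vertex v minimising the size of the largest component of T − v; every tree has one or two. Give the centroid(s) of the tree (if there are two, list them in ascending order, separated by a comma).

If K is removed the pieces have sizes 4, 4, 3, 2, all ≤ ⌊14/2⌋ = 7.
No neighbour of K does as well, so K is the unique centroid.

K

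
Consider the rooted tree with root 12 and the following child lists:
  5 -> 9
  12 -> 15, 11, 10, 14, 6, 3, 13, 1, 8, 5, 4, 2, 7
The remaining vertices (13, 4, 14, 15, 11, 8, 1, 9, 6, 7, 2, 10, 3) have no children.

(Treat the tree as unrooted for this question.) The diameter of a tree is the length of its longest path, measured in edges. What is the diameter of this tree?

3

BFS from 9 reaches 13 last, at distance 3; BFS from 13 confirms no node is farther.
Path: 9-5-12-13.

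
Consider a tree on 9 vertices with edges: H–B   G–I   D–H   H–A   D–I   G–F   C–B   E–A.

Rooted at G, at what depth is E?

Path from G to E: G–I–D–H–A–E, which has 5 edges.

5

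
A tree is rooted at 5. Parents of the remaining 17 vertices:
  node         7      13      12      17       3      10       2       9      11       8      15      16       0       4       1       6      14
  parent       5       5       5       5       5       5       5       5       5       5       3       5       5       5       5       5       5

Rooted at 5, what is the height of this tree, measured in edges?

15 sits deepest: 5 – 3 – 15 — 2 edges from the root.

2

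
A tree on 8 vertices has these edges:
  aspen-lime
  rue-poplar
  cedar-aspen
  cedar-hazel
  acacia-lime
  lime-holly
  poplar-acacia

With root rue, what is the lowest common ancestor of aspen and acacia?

acacia

aspen's ancestor chain is aspen, lime, acacia, poplar, rue and acacia's is acacia, poplar, rue; they first meet at acacia.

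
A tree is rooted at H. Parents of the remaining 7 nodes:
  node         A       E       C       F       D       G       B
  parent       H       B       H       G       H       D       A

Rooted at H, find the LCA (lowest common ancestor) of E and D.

Ancestors of E (toward the root): E, B, A, H.
Ancestors of D: D, H.
The deepest node appearing in both lists is H.

H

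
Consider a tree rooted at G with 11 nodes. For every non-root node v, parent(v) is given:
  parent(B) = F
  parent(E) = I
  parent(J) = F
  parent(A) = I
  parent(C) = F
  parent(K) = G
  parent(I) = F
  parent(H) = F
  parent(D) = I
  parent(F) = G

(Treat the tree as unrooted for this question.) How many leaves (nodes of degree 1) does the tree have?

8

The leaves are A, B, C, D, E, H, J, K.
That is 8 leaves.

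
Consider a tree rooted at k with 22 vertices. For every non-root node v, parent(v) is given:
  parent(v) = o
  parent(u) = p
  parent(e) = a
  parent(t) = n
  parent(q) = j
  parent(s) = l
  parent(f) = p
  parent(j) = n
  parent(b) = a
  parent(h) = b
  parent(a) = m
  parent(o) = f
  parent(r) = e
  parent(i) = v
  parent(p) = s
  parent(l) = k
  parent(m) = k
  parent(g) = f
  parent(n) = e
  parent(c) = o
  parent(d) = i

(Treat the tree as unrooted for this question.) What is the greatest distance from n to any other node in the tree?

Distances from n peak at 12, attained at d.
n-e-a-m-k-l-s-p-f-o-v-i-d

12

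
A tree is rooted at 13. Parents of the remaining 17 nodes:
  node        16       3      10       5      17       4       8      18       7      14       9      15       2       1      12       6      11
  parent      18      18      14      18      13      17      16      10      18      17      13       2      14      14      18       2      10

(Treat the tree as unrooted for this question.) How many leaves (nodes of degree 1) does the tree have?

The leaves are 1, 3, 4, 5, 6, 7, 8, 9, 11, 12, 15.
That is 11 leaves.

11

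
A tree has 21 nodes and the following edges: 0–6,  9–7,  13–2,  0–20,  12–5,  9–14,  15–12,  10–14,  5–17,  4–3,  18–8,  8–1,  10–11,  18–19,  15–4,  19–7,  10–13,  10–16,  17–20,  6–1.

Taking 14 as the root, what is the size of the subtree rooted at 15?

3

Descendants of 15 (including itself): 15, 4, 3. That's 3.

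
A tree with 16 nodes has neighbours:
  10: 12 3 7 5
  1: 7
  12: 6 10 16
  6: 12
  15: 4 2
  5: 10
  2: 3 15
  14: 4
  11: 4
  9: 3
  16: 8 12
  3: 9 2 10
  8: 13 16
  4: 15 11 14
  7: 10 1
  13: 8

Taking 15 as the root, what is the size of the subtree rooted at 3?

11

The subtree rooted at 3 contains: 3, 10, 9, 12, 5, 7, 6, 16, 1, 8, 13 — 11 nodes.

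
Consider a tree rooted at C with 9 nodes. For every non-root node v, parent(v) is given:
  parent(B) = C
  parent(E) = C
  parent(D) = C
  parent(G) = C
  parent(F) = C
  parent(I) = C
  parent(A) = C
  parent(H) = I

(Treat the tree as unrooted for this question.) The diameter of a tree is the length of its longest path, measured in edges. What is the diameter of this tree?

BFS from H reaches B last, at distance 3; BFS from B confirms no node is farther.
Path: H - I - C - B.

3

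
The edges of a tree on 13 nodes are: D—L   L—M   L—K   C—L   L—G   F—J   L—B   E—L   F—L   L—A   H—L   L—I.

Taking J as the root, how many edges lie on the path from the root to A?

Path from J to A: J → F → L → A, which has 3 edges.

3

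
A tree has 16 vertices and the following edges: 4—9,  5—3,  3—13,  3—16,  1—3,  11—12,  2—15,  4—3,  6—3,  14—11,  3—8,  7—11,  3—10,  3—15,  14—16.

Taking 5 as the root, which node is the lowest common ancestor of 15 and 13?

3

Ancestors of 15 (toward the root): 15, 3, 5.
Ancestors of 13: 13, 3, 5.
The deepest node appearing in both lists is 3.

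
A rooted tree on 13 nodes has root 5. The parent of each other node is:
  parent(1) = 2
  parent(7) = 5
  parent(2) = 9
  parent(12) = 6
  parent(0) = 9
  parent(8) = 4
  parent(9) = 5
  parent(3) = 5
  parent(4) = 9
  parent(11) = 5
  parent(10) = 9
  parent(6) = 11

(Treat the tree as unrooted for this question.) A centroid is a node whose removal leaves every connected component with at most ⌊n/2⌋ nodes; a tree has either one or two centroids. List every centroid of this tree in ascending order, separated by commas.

9

Delete 9: the remaining components have sizes 6, 2, 2, 1, 1. Max 6 ≤ 6, so 9 is a centroid.
Every other node leaves some component of size > 6, so the centroid is unique.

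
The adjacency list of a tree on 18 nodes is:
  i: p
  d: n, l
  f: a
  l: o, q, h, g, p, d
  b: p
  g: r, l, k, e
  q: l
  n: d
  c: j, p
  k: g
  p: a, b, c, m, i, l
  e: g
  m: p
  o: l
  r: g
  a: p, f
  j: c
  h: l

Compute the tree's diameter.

BFS from k reaches f last, at distance 5; BFS from f confirms no node is farther.
Path: k-g-l-p-a-f.

5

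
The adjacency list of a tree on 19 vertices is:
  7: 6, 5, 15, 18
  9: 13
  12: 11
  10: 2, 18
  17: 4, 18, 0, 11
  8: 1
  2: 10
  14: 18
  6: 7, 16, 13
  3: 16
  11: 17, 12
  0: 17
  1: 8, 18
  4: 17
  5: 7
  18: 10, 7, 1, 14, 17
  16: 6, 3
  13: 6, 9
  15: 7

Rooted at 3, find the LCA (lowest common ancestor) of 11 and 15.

Path 11→root: 11 17 18 7 6 16 3; path 15→root: 15 7 6 16 3.
First common node: 7.

7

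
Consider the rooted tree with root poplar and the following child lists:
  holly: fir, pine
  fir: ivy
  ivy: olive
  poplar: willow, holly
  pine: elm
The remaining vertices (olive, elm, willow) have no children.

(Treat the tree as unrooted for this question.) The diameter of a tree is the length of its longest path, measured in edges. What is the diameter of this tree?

5

A longest path is olive – ivy – fir – holly – poplar – willow, with 5 edges.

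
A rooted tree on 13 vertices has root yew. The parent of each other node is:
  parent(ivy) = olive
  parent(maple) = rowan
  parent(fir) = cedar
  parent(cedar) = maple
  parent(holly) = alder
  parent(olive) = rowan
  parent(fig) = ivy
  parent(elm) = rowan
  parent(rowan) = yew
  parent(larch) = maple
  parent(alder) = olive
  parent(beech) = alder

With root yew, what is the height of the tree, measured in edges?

4

The longest root-to-leaf path is yew–rowan–olive–alder–holly (4 edges).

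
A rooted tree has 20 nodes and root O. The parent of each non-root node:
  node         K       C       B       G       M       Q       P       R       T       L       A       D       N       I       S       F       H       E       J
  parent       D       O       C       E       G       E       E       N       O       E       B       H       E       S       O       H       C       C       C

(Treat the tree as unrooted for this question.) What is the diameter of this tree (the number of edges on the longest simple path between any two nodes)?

6

Starting from K, a farthest node is R at distance 6.
One longest path: K–D–H–C–E–N–R.
So the diameter is 6.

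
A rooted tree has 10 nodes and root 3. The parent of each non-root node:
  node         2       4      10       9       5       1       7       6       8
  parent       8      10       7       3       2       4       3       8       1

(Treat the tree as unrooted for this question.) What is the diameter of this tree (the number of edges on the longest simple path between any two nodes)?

8

A longest path is 9 – 3 – 7 – 10 – 4 – 1 – 8 – 2 – 5, with 8 edges.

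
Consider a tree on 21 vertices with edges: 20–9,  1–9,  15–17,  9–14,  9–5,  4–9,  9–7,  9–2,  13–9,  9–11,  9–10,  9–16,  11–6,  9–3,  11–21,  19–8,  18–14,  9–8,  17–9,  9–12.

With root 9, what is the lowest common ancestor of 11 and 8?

9

11's ancestor chain is 11, 9 and 8's is 8, 9; they first meet at 9.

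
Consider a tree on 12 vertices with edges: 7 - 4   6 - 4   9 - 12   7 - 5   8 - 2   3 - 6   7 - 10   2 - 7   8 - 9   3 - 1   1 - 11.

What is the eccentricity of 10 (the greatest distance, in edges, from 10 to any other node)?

6

A farthest node from 10 is 11.
The path 10–7–4–6–3–1–11 has 6 edges.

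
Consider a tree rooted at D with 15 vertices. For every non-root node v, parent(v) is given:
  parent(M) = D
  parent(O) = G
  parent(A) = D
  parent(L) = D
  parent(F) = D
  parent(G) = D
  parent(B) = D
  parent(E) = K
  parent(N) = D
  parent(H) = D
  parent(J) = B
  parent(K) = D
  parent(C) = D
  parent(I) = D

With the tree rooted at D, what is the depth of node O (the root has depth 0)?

2

Path from D to O: D → G → O, which has 2 edges.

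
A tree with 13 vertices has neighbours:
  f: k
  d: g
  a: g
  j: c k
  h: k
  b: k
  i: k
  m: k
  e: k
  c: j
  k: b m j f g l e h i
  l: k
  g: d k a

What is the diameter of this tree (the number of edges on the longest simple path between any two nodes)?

4

BFS from a reaches c last, at distance 4; BFS from c confirms no node is farther.
Path: a-g-k-j-c.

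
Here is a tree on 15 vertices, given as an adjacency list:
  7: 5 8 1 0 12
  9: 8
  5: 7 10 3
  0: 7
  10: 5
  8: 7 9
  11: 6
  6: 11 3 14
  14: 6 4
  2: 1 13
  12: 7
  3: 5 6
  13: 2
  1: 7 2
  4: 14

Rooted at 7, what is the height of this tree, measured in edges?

5

A deepest node is 4, reached by 7 – 5 – 3 – 6 – 14 – 4.
That path has 5 edges, so the height is 5.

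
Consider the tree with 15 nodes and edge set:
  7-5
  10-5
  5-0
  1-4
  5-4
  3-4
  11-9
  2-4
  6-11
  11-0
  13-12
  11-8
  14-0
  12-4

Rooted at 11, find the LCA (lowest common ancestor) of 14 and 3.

Path 14→root: 14 0 11; path 3→root: 3 4 5 0 11.
First common node: 0.

0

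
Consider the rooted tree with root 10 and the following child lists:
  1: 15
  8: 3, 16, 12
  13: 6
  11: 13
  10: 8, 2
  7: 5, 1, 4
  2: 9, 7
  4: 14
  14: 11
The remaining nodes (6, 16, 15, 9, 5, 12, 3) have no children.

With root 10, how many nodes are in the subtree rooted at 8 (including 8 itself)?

8's subtree: {8, 16, 12, 3}, size 4.

4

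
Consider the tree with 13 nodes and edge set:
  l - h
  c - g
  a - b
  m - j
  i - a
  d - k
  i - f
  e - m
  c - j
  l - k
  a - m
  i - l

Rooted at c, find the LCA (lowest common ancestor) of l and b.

a

Path l→root: l i a m j c; path b→root: b a m j c.
First common node: a.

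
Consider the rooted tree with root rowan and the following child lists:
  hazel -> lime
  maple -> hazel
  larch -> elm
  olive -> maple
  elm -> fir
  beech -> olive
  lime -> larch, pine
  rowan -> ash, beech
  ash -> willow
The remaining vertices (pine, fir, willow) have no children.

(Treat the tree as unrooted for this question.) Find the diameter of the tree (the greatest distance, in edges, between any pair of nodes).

10

A longest path is fir-elm-larch-lime-hazel-maple-olive-beech-rowan-ash-willow, with 10 edges.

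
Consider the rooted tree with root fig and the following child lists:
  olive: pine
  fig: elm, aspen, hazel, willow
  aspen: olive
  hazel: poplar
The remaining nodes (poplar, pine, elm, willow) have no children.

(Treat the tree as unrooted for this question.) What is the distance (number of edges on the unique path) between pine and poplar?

pine–olive–aspen–fig–hazel–poplar: 5 edges.

5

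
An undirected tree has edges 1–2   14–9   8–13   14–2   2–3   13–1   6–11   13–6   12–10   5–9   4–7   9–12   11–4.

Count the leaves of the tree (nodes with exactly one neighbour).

5

Exactly 5 nodes have a single neighbour: 3, 5, 7, 8, 10.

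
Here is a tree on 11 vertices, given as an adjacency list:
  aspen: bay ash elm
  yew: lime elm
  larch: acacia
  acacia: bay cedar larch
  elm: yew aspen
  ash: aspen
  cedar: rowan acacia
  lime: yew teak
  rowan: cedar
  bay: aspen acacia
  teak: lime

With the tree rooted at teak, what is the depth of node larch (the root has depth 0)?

Path from teak to larch: teak – lime – yew – elm – aspen – bay – acacia – larch, which has 7 edges.

7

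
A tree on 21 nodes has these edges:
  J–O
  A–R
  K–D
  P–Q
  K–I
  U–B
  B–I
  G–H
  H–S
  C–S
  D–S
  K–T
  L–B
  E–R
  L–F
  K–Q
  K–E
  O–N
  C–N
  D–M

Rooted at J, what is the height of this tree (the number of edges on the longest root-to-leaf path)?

10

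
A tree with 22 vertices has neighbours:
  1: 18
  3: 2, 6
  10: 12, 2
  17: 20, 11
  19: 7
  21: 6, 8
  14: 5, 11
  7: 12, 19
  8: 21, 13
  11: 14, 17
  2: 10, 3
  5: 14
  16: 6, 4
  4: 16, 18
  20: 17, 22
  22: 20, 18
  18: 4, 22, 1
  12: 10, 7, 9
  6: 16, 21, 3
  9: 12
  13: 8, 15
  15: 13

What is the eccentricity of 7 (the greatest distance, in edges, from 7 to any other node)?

14

The node farthest from 7 is 5, via 7-12-10-2-3-6-16-4-18-22-20-17-11-14-5 — 14 edges.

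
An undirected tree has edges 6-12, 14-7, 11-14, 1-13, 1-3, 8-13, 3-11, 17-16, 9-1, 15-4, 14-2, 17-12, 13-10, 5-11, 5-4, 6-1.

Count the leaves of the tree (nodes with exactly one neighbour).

The leaves are 2, 7, 8, 9, 10, 15, 16.
That is 7 leaves.

7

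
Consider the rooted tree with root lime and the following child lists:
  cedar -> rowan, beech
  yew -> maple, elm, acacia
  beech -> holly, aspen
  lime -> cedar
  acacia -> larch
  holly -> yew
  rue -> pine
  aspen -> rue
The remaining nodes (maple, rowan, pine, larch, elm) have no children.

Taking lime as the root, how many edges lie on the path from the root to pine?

Path from lime to pine: lime → cedar → beech → aspen → rue → pine, which has 5 edges.

5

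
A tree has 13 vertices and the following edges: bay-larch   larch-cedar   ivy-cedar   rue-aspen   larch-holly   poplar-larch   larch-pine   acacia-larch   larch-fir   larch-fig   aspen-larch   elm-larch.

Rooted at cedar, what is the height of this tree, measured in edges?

rue sits deepest: cedar – larch – aspen – rue — 3 edges from the root.

3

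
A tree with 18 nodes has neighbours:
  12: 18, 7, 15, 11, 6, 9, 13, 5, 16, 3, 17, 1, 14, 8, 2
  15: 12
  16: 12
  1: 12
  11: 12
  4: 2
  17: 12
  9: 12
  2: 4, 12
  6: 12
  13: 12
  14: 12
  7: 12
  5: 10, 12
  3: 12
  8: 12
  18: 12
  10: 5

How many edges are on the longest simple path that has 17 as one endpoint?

The node farthest from 17 is 10 (4 also at distance 3), via 17-12-5-10 — 3 edges.

3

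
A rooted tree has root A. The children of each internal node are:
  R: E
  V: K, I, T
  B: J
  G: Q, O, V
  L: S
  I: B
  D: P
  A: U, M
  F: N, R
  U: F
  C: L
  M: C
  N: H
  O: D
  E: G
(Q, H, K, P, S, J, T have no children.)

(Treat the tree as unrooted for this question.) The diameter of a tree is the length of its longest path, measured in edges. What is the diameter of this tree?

A longest path is S-L-C-M-A-U-F-R-E-G-V-I-B-J, with 13 edges.

13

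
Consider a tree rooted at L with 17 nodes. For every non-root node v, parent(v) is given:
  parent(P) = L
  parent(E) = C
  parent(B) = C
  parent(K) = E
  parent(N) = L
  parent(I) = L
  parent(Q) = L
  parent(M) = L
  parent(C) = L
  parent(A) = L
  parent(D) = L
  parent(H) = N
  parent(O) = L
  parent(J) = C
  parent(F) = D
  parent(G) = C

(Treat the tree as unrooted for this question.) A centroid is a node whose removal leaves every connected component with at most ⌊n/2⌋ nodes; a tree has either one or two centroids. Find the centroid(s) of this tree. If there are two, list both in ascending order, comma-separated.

Delete L: the remaining components have sizes 6, 2, 2, 1, 1, 1, 1, 1, 1. Max 6 ≤ 8, so L is a centroid.
No neighbour of L does as well, so L is the unique centroid.

L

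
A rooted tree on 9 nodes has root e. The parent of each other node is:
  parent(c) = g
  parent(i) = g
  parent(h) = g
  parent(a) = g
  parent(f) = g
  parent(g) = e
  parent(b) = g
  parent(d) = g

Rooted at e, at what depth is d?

Path from e to d: e – g – d, which has 2 edges.

2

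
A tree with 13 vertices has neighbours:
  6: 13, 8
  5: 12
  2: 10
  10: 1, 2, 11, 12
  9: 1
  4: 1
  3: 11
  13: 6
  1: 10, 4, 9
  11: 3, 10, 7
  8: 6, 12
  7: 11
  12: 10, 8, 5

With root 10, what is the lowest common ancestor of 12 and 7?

10

Path 12→root: 12 10; path 7→root: 7 11 10.
First common node: 10.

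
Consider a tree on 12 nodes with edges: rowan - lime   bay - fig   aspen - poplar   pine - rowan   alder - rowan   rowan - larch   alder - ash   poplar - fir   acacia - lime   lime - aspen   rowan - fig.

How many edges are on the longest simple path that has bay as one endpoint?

6

The node farthest from bay is fir, via bay–fig–rowan–lime–aspen–poplar–fir — 6 edges.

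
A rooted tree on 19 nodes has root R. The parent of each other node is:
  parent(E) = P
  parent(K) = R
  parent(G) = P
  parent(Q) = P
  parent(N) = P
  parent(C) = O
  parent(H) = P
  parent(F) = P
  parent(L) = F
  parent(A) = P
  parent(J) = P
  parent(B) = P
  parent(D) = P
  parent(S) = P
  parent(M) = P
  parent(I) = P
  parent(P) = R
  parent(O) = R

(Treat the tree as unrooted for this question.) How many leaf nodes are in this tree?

Exactly 15 nodes have a single neighbour: A, B, C, D, E, G, H, I, J, K, L, M, N, Q, S.

15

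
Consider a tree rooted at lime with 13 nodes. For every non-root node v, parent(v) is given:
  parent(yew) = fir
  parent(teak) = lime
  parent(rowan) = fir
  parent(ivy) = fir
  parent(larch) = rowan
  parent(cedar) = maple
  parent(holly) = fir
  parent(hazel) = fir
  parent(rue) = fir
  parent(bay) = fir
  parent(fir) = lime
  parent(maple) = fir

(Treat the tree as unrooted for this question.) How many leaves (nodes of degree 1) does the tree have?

The leaves are bay, cedar, hazel, holly, ivy, larch, rue, teak, yew.
That is 9 leaves.

9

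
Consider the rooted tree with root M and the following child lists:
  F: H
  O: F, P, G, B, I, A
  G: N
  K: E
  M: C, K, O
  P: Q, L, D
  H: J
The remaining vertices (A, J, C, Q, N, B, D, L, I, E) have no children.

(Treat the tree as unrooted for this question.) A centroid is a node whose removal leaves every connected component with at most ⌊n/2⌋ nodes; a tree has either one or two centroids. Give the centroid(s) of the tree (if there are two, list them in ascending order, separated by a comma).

Removing O splits the tree into components of sizes 4, 4, 3, 2, 1, 1, 1; the largest is 4 ≤ ⌊17/2⌋ = 8.
Every other node leaves some component of size > 8, so the centroid is unique.

O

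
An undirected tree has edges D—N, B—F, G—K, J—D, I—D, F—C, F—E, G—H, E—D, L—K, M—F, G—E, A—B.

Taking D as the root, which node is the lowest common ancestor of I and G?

D

Path I→root: I D; path G→root: G E D.
First common node: D.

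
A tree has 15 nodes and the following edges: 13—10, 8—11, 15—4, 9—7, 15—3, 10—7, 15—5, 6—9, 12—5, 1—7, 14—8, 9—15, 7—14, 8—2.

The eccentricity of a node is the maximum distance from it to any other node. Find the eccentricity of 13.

The node farthest from 13 is 12, via 13–10–7–9–15–5–12 — 6 edges.

6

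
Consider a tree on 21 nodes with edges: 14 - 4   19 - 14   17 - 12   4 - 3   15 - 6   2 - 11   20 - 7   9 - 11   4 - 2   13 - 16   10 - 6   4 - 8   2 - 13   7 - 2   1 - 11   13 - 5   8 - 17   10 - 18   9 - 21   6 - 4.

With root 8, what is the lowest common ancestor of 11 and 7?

2

11's ancestor chain is 11, 2, 4, 8 and 7's is 7, 2, 4, 8; they first meet at 2.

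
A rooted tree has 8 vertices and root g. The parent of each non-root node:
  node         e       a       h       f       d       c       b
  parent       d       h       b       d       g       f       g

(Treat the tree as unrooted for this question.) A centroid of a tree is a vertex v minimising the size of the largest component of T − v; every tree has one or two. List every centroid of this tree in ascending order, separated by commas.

If g is removed the pieces have sizes 4, 3, all ≤ ⌊8/2⌋ = 4.
d is adjacent to g and is also a centroid (the largest component after removing it is likewise 4).

d, g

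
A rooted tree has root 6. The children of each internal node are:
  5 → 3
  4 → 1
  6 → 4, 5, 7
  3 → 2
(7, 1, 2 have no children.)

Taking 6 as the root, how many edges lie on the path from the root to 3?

2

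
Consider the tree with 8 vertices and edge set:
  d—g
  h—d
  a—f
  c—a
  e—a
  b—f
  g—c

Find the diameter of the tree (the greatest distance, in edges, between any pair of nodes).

6

A longest path is b - f - a - c - g - d - h, with 6 edges.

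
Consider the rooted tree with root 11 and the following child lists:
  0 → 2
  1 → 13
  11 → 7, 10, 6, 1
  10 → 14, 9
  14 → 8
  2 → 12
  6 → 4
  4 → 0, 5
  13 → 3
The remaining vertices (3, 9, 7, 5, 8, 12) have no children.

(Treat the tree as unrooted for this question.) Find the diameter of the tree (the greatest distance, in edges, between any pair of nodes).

8

BFS from 12 reaches 3 last, at distance 8; BFS from 3 confirms no node is farther.
Path: 12-2-0-4-6-11-1-13-3.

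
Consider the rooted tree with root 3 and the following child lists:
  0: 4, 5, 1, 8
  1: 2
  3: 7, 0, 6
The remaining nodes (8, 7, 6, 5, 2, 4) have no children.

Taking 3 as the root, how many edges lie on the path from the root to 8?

Climbing from 8 to the root: 8 – 0 – 3. That's 2 steps.

2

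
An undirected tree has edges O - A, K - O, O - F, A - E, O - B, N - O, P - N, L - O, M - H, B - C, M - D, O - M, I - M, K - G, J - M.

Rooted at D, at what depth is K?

Path from D to K: D → M → O → K, which has 3 edges.

3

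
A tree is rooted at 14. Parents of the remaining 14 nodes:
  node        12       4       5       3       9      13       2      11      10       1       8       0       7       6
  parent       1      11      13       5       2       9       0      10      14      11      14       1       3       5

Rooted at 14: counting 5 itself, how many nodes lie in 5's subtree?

4

Descendants of 5 (including itself): 5, 6, 3, 7. That's 4.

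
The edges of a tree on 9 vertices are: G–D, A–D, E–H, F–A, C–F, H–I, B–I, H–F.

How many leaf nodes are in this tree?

4

Degree-1 nodes: B, C, E, G — 4 of them.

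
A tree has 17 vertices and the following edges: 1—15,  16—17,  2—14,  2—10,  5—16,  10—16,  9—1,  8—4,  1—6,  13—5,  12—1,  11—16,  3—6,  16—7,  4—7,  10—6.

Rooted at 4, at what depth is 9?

6

4 → 7 → 16 → 10 → 6 → 1 → 9 — 6 edges.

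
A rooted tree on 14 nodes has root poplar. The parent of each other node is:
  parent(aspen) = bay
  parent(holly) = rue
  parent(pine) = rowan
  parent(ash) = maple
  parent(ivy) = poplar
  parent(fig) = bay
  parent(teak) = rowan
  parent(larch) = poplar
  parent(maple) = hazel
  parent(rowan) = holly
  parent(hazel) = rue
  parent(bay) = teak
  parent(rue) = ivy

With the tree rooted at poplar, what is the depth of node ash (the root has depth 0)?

5

Path from poplar to ash: poplar–ivy–rue–hazel–maple–ash, which has 5 edges.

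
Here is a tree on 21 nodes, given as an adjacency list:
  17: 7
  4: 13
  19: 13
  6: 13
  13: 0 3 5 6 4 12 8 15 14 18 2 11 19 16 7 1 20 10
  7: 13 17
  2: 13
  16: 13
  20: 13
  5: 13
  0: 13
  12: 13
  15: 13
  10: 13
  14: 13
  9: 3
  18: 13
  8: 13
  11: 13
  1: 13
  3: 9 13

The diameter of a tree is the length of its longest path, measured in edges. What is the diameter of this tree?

4

BFS from 9 reaches 17 last, at distance 4; BFS from 17 confirms no node is farther.
Path: 9–3–13–7–17.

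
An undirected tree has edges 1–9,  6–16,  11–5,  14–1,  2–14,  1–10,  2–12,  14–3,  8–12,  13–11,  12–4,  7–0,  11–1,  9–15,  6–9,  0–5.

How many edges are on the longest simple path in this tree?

A longest path is 7 - 0 - 5 - 11 - 1 - 14 - 2 - 12 - 4, with 8 edges.

8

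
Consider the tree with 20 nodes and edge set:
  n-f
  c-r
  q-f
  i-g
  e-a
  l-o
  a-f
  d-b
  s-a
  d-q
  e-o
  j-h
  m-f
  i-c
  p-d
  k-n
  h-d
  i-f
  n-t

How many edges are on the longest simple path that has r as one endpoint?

7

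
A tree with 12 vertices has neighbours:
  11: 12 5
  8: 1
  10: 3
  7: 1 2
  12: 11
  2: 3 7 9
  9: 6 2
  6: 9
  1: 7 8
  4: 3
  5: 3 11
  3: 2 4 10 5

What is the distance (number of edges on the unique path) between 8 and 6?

The path is 8 – 1 – 7 – 2 – 9 – 6, which has 5 edges.

5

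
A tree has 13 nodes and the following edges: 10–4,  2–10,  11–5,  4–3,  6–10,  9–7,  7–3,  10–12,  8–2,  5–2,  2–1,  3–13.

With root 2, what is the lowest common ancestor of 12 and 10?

12's ancestor chain is 12, 10, 2 and 10's is 10, 2; they first meet at 10.

10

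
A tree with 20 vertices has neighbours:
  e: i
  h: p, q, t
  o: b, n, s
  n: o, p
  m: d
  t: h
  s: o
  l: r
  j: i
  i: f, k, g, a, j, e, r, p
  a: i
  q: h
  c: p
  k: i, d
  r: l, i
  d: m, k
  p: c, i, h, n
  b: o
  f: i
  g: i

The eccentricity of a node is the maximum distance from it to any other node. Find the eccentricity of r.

5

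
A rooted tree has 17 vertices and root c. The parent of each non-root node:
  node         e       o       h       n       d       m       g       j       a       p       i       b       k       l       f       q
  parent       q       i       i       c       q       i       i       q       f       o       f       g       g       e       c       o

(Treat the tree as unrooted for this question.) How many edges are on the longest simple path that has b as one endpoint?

6

Distances from b peak at 6, attained at l.
b – g – i – o – q – e – l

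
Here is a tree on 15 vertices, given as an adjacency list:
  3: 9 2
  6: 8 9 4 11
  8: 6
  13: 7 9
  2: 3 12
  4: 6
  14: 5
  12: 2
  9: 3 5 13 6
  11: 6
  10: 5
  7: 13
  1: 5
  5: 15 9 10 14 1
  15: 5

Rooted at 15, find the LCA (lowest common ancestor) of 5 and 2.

5

Path 5→root: 5 15; path 2→root: 2 3 9 5 15.
First common node: 5.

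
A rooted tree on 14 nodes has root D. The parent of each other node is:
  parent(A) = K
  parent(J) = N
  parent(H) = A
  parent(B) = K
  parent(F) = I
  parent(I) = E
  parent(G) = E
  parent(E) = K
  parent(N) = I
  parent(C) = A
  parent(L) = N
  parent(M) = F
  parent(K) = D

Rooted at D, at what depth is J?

5

D–K–E–I–N–J — 5 edges.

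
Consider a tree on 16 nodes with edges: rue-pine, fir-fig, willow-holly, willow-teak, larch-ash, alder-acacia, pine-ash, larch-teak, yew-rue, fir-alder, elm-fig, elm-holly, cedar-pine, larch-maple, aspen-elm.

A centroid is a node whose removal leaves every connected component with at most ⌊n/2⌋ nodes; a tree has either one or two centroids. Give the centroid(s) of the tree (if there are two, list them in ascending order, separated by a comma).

teak, willow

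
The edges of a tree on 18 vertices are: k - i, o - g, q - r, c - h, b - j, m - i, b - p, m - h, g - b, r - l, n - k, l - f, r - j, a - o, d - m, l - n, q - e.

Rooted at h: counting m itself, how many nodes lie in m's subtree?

16

The subtree rooted at m contains: m, i, d, k, n, l, r, f, j, q, b, e, g, p, o, a — 16 nodes.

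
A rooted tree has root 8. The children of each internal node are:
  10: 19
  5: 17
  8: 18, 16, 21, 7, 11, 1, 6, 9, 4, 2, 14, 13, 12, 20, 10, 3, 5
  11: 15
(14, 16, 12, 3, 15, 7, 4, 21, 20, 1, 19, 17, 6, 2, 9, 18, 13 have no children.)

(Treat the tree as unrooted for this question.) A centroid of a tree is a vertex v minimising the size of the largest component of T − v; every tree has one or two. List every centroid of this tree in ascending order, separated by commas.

8

If 8 is removed the pieces have sizes 2, 2, 2, 1, 1, 1, 1, 1, 1, 1, 1, 1, 1, 1, 1, 1, 1, all ≤ ⌊21/2⌋ = 10.
No neighbour of 8 does as well, so 8 is the unique centroid.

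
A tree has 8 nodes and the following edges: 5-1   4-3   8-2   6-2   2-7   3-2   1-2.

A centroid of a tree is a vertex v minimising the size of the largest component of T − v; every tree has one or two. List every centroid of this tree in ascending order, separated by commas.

Delete 2: the remaining components have sizes 2, 2, 1, 1, 1. Max 2 ≤ 4, so 2 is a centroid.
No neighbour of 2 does as well, so 2 is the unique centroid.

2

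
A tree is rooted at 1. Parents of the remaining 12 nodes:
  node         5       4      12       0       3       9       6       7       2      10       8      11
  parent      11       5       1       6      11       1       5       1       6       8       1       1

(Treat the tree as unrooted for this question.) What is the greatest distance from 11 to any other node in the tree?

The node farthest from 11 is 2 (0, 10 also at distance 3), via 11–5–6–2 — 3 edges.

3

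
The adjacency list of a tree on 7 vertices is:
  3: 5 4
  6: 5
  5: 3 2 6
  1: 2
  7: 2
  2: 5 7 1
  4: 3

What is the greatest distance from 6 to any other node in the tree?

3

Distances from 6 peak at 3, attained at 4 (1, 7 also at distance 3).
6-5-3-4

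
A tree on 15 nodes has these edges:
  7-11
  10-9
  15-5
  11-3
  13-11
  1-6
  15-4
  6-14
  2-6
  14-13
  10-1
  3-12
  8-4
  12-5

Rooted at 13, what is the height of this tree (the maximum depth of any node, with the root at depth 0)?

7

The longest root-to-leaf path is 13 → 11 → 3 → 12 → 5 → 15 → 4 → 8 (7 edges).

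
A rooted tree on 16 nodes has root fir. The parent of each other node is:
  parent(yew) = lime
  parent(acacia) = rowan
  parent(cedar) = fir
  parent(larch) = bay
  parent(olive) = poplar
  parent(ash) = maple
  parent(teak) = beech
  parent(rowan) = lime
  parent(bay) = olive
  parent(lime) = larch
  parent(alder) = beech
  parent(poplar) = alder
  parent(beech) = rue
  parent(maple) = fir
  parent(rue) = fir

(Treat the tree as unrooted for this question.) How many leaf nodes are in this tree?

5

The leaves are acacia, ash, cedar, teak, yew.
That is 5 leaves.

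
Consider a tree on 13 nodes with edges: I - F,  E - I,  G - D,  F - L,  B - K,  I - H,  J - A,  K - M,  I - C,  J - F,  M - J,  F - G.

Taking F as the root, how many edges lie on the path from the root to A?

Climbing from A to the root: A–J–F. That's 2 steps.

2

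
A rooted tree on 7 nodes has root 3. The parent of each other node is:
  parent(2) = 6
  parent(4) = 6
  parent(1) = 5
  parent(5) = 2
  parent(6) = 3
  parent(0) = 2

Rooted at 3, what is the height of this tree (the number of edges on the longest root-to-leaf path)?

4

A deepest node is 1, reached by 3 – 6 – 2 – 5 – 1.
That path has 4 edges, so the height is 4.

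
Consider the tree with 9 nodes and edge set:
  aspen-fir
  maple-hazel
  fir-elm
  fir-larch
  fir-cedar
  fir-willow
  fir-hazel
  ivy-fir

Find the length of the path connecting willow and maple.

The path is willow–fir–hazel–maple, which has 3 edges.

3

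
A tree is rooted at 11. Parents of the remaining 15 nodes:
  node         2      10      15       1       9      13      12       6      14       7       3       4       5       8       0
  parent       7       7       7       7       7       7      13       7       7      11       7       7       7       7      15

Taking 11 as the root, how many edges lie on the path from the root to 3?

2

11 → 7 → 3 — 2 edges.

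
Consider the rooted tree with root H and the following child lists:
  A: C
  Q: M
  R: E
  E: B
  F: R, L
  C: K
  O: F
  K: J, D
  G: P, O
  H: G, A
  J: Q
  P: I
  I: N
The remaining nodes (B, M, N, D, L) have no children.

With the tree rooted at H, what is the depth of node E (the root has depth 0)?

H – G – O – F – R – E — 5 edges.

5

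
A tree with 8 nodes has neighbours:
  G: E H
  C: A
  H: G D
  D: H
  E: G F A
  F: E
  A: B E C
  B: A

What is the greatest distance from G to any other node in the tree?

3

The node farthest from G is C (B also at distance 3), via G–E–A–C — 3 edges.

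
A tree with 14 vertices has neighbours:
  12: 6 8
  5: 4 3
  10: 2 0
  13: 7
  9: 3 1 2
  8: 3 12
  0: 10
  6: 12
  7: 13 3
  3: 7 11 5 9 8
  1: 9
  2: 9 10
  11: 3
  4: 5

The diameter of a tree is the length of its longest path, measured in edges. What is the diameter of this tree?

7

BFS from 6 reaches 0 last, at distance 7; BFS from 0 confirms no node is farther.
Path: 6-12-8-3-9-2-10-0.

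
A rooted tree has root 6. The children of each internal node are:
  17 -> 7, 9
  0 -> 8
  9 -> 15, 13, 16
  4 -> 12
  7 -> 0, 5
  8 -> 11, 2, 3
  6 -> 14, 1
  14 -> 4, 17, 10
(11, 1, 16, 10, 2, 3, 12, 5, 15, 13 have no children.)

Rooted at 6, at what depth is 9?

3

Path from 6 to 9: 6 → 14 → 17 → 9, which has 3 edges.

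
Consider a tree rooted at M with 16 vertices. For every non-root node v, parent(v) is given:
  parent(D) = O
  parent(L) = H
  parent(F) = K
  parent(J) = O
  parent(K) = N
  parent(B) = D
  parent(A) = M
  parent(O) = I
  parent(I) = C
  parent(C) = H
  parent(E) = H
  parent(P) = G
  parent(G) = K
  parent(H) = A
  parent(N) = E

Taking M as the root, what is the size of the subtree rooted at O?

The subtree rooted at O contains: O, J, D, B — 4 nodes.

4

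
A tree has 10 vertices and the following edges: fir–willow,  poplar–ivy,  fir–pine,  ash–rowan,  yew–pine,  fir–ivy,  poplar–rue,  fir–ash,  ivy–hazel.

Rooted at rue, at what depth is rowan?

5

rue → poplar → ivy → fir → ash → rowan — 5 edges.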